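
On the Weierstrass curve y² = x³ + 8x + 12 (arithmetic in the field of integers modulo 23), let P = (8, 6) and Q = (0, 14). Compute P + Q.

(16, 2)

(8, 6) + (0, 14). λ = (14 - 6)/(0 - 8) ≡ 8/15 mod 23. 15⁻¹ ≡ 20 (mod 23), so λ ≡ 22.
  x = λ² - 8 - 0 = 484 - 8 ≡ 16; y = λ·(8 - 16) - 6 ≡ 2. → (16, 2)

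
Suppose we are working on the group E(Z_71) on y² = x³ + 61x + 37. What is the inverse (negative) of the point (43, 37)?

-(43, 37) = (43, -37 mod 71) = (43, 34).

(43, 34)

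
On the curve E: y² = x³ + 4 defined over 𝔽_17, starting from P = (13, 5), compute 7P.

Repeated addition: build up to 7P.
2P: tangent at (13, 5): λ = (3·13² + 0)/(2·5) ≡ 14/10. 10⁻¹ ≡ 12 (mod 17) since 10·12 = 120 ≡ 1, so λ ≡ 14·12 ≡ 15.
  x = λ² - 13 - 13 = 225 - 26 ≡ 12; y = λ·(13 - 12) - 5 ≡ 10. → (12, 10)
3P: (12, 10) + (13, 5). λ = (5 - 10)/(13 - 12) ≡ 12/1 mod 17. 1⁻¹ ≡ 1 (mod 17), so λ ≡ 12.
  x = λ² - 12 - 13 = 144 - 25 ≡ 0; y = λ·(12 - 0) - 10 ≡ 15. → (0, 15)
4P: (0, 15) + (13, 5). λ = (5 - 15)/(13 - 0) ≡ 7/13 mod 17. 13⁻¹ ≡ 4 (mod 17), so λ ≡ 11.
  x = λ² - 0 - 13 = 121 - 13 ≡ 6; y = λ·(0 - 6) - 15 ≡ 4. → (6, 4)
5P: (6, 4) + (13, 5). λ = (5 - 4)/(13 - 6) ≡ 1/7 mod 17. 7⁻¹ ≡ 5 (mod 17) since 7·5 = 35 ≡ 1, so λ ≡ 5.
  x = λ² - 6 - 13 = 25 - 19 ≡ 6; y = λ·(6 - 6) - 4 ≡ 13. → (6, 13)
6P: (6, 13) + (13, 5). λ = (5 - 13)/(13 - 6) ≡ 9/7 mod 17. 7⁻¹ ≡ 5 (mod 17), so λ ≡ 11.
  x = λ² - 6 - 13 = 121 - 19 ≡ 0; y = λ·(6 - 0) - 13 ≡ 2. → (0, 2)
7P: (0, 2) + (13, 5). λ = (5 - 2)/(13 - 0) ≡ 3/13 mod 17. 13⁻¹ ≡ 4 (mod 17), so λ ≡ 12.
  x = λ² - 0 - 13 = 144 - 13 ≡ 12; y = λ·(0 - 12) - 2 ≡ 7. → (12, 7)

(12, 7)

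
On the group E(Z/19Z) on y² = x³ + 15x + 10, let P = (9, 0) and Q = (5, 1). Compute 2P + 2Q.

(1, 8)

First 2P:
Repeated addition: build up to 2P.
2P: (9, 0) + (9, 0): same x and y₁ ≡ -y₂, so the sum is O.
2P = O.
Next 2Q:
Repeated addition: build up to 2Q.
2Q: tangent at (5, 1): λ = (3·5² + 15)/(2·1) ≡ 14/2. 2⁻¹ ≡ 10 (mod 19), so λ ≡ 14·10 ≡ 7.
  x = λ² - 5 - 5 = 49 - 10 ≡ 1; y = λ·(5 - 1) - 1 ≡ 8. → (1, 8)
2Q = (1, 8).
Finally 2P + 2Q:
O + (1, 8) = (1, 8) (identity).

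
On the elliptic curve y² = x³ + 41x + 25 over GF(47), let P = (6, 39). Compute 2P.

tangent at (6, 39): λ = (3·6² + 41)/(2·39) ≡ 8/31. 31⁻¹ ≡ 44 (mod 47), so λ ≡ 8·44 ≡ 23.
  x = λ² - 6 - 6 = 529 - 12 ≡ 0; y = λ·(6 - 0) - 39 ≡ 5. → (0, 5)

(0, 5)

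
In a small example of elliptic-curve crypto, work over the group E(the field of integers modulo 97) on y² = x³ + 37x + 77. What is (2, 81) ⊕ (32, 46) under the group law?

(2, 81) + (32, 46). λ = (46 - 81)/(32 - 2) ≡ 62/30 mod 97. 30⁻¹ ≡ 55 (mod 97), so λ ≡ 15.
  x = λ² - 2 - 32 = 225 - 34 ≡ 94; y = λ·(2 - 94) - 81 ≡ 91. → (94, 91)

(94, 91)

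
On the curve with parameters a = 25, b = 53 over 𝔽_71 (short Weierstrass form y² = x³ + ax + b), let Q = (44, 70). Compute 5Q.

Repeated addition: build up to 5Q.
2Q: tangent at (44, 70): λ = (3·44² + 25)/(2·70) ≡ 11/69. 69⁻¹ ≡ 35 (mod 71), so λ ≡ 11·35 ≡ 30.
  x = λ² - 44 - 44 = 900 - 88 ≡ 31; y = λ·(44 - 31) - 70 ≡ 36. → (31, 36)
3Q: (31, 36) + (44, 70). λ = (70 - 36)/(44 - 31) ≡ 34/13 mod 71. 13⁻¹ ≡ 11 (mod 71) since 13·11 = 143 ≡ 1, so λ ≡ 19.
  x = λ² - 31 - 44 = 361 - 75 ≡ 2; y = λ·(31 - 2) - 36 ≡ 18. → (2, 18)
4Q: (2, 18) + (44, 70). λ = (70 - 18)/(44 - 2) ≡ 52/42 mod 71. 42⁻¹ ≡ 22 (mod 71) since 42·22 = 924 ≡ 1, so λ ≡ 8.
  x = λ² - 2 - 44 = 64 - 46 ≡ 18; y = λ·(2 - 18) - 18 ≡ 67. → (18, 67)
5Q: (18, 67) + (44, 70). λ = (70 - 67)/(44 - 18) ≡ 3/26 mod 71. 26⁻¹ ≡ 41 (mod 71), so λ ≡ 52.
  x = λ² - 18 - 44 = 2704 - 62 ≡ 15; y = λ·(18 - 15) - 67 ≡ 18. → (15, 18)

(15, 18)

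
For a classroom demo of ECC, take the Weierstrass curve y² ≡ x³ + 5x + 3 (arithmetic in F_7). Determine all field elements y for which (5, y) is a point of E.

x³ + 5x + 3 = 153 ≡ 6 (mod 7).
6 is a non-residue mod 7; no y exists.

none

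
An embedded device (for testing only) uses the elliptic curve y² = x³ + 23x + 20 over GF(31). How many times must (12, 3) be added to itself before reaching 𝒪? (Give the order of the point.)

10

2P: tangent at (12, 3): λ = (3·12² + 23)/(2·3) ≡ 21/6. 6⁻¹ ≡ 26 (mod 31), so λ ≡ 21·26 ≡ 19.
  x = λ² - 12 - 12 = 361 - 24 ≡ 27; y = λ·(12 - 27) - 3 ≡ 22. → (27, 22)
3P: (27, 22) + (12, 3). λ = (3 - 22)/(12 - 27) ≡ 12/16 mod 31. 16⁻¹ ≡ 2 (mod 31) since 16·2 = 32 ≡ 1, so λ ≡ 24.
  x = λ² - 27 - 12 = 576 - 39 ≡ 10; y = λ·(27 - 10) - 22 ≡ 14. → (10, 14)
4P: (10, 14) + (12, 3). λ = (3 - 14)/(12 - 10) ≡ 20/2 mod 31. 2⁻¹ ≡ 16 (mod 31), so λ ≡ 10.
  x = λ² - 10 - 12 = 100 - 22 ≡ 16; y = λ·(10 - 16) - 14 ≡ 19. → (16, 19)
5P: (16, 19) + (12, 3). λ = (3 - 19)/(12 - 16) ≡ 15/27 mod 31. 27⁻¹ ≡ 23 (mod 31) since 27·23 = 621 ≡ 1, so λ ≡ 4.
  x = λ² - 16 - 12 = 16 - 28 ≡ 19; y = λ·(16 - 19) - 19 ≡ 0. → (19, 0)
6P: (19, 0) + (12, 3). λ = (3 - 0)/(12 - 19) ≡ 3/24 mod 31. 24⁻¹ ≡ 22 (mod 31), so λ ≡ 4.
  x = λ² - 19 - 12 = 16 - 31 ≡ 16; y = λ·(19 - 16) - 0 ≡ 12. → (16, 12)
7P: (16, 12) + (12, 3). λ = (3 - 12)/(12 - 16) ≡ 22/27 mod 31. 27⁻¹ ≡ 23 (mod 31), so λ ≡ 10.
  x = λ² - 16 - 12 = 100 - 28 ≡ 10; y = λ·(16 - 10) - 12 ≡ 17. → (10, 17)
8P: (10, 17) + (12, 3). λ = (3 - 17)/(12 - 10) ≡ 17/2 mod 31. 2⁻¹ ≡ 16 (mod 31) since 2·16 = 32 ≡ 1, so λ ≡ 24.
  x = λ² - 10 - 12 = 576 - 22 ≡ 27; y = λ·(10 - 27) - 17 ≡ 9. → (27, 9)
9P: (27, 9) + (12, 3). λ = (3 - 9)/(12 - 27) ≡ 25/16 mod 31. 16⁻¹ ≡ 2 (mod 31) since 16·2 = 32 ≡ 1, so λ ≡ 19.
  x = λ² - 27 - 12 = 361 - 39 ≡ 12; y = λ·(27 - 12) - 9 ≡ 28. → (12, 28)
10P: (12, 28) + (12, 3): same x and y₁ ≡ -y₂, so the sum is 𝒪.
10P = 𝒪, so the order is 10.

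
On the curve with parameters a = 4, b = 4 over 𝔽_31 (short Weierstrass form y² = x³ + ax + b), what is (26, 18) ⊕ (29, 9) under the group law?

(16, 14)

(26, 18) + (29, 9). λ = (9 - 18)/(29 - 26) ≡ 22/3 mod 31. 3⁻¹ ≡ 21 (mod 31), so λ ≡ 28.
  x = λ² - 26 - 29 = 784 - 55 ≡ 16; y = λ·(26 - 16) - 18 ≡ 14. → (16, 14)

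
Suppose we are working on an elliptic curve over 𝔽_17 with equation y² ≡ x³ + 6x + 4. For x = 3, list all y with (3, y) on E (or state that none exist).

7, 10

x³ + 6x + 4 = 49 ≡ 15 (mod 17).
Square roots of 15 mod 17: 7 and 10 (since 7² = 49 ≡ 15).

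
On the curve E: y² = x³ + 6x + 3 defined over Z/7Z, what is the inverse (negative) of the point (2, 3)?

(2, 4)

-(2, 3) = (2, -3 mod 7) = (2, 4).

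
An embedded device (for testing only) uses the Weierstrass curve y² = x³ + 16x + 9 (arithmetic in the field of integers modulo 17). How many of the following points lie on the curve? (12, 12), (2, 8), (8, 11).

1

(12, 12): 12² ≡ 8, rhs ≡ 8 → on.
(2, 8): 8² ≡ 13, rhs ≡ 15 → off.
(8, 11): 11² ≡ 2, rhs ≡ 3 → off.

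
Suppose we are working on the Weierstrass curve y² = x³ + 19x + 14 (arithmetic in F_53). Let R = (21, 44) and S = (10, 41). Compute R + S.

(12, 50)

(21, 44) + (10, 41). λ = (41 - 44)/(10 - 21) ≡ 50/42 mod 53. 42⁻¹ ≡ 24 (mod 53), so λ ≡ 34.
  x = λ² - 21 - 10 = 1156 - 31 ≡ 12; y = λ·(21 - 12) - 44 ≡ 50. → (12, 50)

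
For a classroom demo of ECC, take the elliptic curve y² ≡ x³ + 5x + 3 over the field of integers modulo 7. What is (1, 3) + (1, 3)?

tangent at (1, 3): λ = (3·1² + 5)/(2·3) ≡ 1/6. 6⁻¹ ≡ 6 (mod 7) since 6·6 = 36 ≡ 1, so λ ≡ 1·6 ≡ 6.
  x = λ² - 1 - 1 = 36 - 2 ≡ 6; y = λ·(1 - 6) - 3 ≡ 2. → (6, 2)

(6, 2)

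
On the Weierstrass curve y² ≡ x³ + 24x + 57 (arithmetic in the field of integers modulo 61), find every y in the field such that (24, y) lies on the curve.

0

x³ + 24x + 57 = 14457 ≡ 0 (mod 61).
Only y = 0 satisfies y² ≡ 0.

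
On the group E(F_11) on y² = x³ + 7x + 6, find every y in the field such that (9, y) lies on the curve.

none

x³ + 7x + 6 = 798 ≡ 6 (mod 11).
6 is a non-residue mod 11; no y exists.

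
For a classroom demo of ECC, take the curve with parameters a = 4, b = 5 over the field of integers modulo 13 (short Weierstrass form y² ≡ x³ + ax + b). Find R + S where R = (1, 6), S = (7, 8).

(1, 6) + (7, 8). λ = (8 - 6)/(7 - 1) ≡ 2/6 mod 13. 6⁻¹ ≡ 11 (mod 13) since 6·11 = 66 ≡ 1, so λ ≡ 9.
  x = λ² - 1 - 7 = 81 - 8 ≡ 8; y = λ·(1 - 8) - 6 ≡ 9. → (8, 9)

(8, 9)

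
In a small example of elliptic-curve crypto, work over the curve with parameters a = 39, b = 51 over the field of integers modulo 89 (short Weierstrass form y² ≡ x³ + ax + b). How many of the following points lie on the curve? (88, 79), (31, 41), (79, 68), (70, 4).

(88, 79): 79² ≡ 11, rhs ≡ 11 → on.
(31, 41): 41² ≡ 79, rhs ≡ 79 → on.
(79, 68): 68² ≡ 85, rhs ≡ 85 → on.
(70, 4): 4² ≡ 16, rhs ≡ 16 → on.

4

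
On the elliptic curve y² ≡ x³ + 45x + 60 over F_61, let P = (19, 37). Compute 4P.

(24, 18)

Double-and-add on 4 = (100)₂. Start with P = (19, 37) for the leading 1-bit.
double: tangent at (19, 37): λ = (3·19² + 45)/(2·37) ≡ 30/13. 13⁻¹ ≡ 47 (mod 61) since 13·47 = 611 ≡ 1, so λ ≡ 30·47 ≡ 7.
  x = λ² - 19 - 19 = 49 - 38 ≡ 11; y = λ·(19 - 11) - 37 ≡ 19. → (11, 19)
double: tangent at (11, 19): λ = (3·11² + 45)/(2·19) ≡ 42/38. 38⁻¹ ≡ 53 (mod 61), so λ ≡ 42·53 ≡ 30.
  x = λ² - 11 - 11 = 900 - 22 ≡ 24; y = λ·(11 - 24) - 19 ≡ 18. → (24, 18)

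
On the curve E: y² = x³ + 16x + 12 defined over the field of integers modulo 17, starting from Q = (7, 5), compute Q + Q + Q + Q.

(10, 13)

Double-and-add on 4 = (100)₂. Start with Q = (7, 5) for the leading 1-bit.
double: tangent at (7, 5): λ = (3·7² + 16)/(2·5) ≡ 10/10. 10⁻¹ ≡ 12 (mod 17) since 10·12 = 120 ≡ 1, so λ ≡ 10·12 ≡ 1.
  x = λ² - 7 - 7 = 1 - 14 ≡ 4; y = λ·(7 - 4) - 5 ≡ 15. → (4, 15)
double: tangent at (4, 15): λ = (3·4² + 16)/(2·15) ≡ 13/13. 13⁻¹ ≡ 4 (mod 17) since 13·4 = 52 ≡ 1, so λ ≡ 13·4 ≡ 1.
  x = λ² - 4 - 4 = 1 - 8 ≡ 10; y = λ·(4 - 10) - 15 ≡ 13. → (10, 13)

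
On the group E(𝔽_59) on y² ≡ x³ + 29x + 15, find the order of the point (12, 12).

2P: tangent at (12, 12): λ = (3·12² + 29)/(2·12) ≡ 48/24. 24⁻¹ ≡ 32 (mod 59) since 24·32 = 768 ≡ 1, so λ ≡ 48·32 ≡ 2.
  x = λ² - 12 - 12 = 4 - 24 ≡ 39; y = λ·(12 - 39) - 12 ≡ 52. → (39, 52)
3P: (39, 52) + (12, 12). λ = (12 - 52)/(12 - 39) ≡ 19/32 mod 59. 32⁻¹ ≡ 24 (mod 59) since 32·24 = 768 ≡ 1, so λ ≡ 43.
  x = λ² - 39 - 12 = 1849 - 51 ≡ 28; y = λ·(39 - 28) - 52 ≡ 8. → (28, 8)
4P: (28, 8) + (12, 12). λ = (12 - 8)/(12 - 28) ≡ 4/43 mod 59. 43⁻¹ ≡ 11 (mod 59) since 43·11 = 473 ≡ 1, so λ ≡ 44.
  x = λ² - 28 - 12 = 1936 - 40 ≡ 8; y = λ·(28 - 8) - 8 ≡ 46. → (8, 46)
5P: (8, 46) + (12, 12). λ = (12 - 46)/(12 - 8) ≡ 25/4 mod 59. 4⁻¹ ≡ 15 (mod 59) since 4·15 = 60 ≡ 1, so λ ≡ 21.
  x = λ² - 8 - 12 = 441 - 20 ≡ 8; y = λ·(8 - 8) - 46 ≡ 13. → (8, 13)
6P: (8, 13) + (12, 12). λ = (12 - 13)/(12 - 8) ≡ 58/4 mod 59. 4⁻¹ ≡ 15 (mod 59) since 4·15 = 60 ≡ 1, so λ ≡ 44.
  x = λ² - 8 - 12 = 1936 - 20 ≡ 28; y = λ·(8 - 28) - 13 ≡ 51. → (28, 51)
7P: (28, 51) + (12, 12). λ = (12 - 51)/(12 - 28) ≡ 20/43 mod 59. 43⁻¹ ≡ 11 (mod 59) since 43·11 = 473 ≡ 1, so λ ≡ 43.
  x = λ² - 28 - 12 = 1849 - 40 ≡ 39; y = λ·(28 - 39) - 51 ≡ 7. → (39, 7)
8P: (39, 7) + (12, 12). λ = (12 - 7)/(12 - 39) ≡ 5/32 mod 59. 32⁻¹ ≡ 24 (mod 59) since 32·24 = 768 ≡ 1, so λ ≡ 2.
  x = λ² - 39 - 12 = 4 - 51 ≡ 12; y = λ·(39 - 12) - 7 ≡ 47. → (12, 47)
9P: (12, 47) + (12, 12): same x and y₁ ≡ -y₂, so the sum is the point at infinity.
9P = the point at infinity, so the order is 9.

9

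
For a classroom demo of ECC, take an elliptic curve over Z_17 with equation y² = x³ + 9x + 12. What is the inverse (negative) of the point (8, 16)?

-(8, 16) = (8, -16 mod 17) = (8, 1).

(8, 1)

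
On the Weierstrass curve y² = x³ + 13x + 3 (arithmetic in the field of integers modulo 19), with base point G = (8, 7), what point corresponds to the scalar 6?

(8, 12)

Double-and-add on 6 = (110)₂. Start with G = (8, 7) for the leading 1-bit.
double: tangent at (8, 7): λ = (3·8² + 13)/(2·7) ≡ 15/14. 14⁻¹ ≡ 15 (mod 19), so λ ≡ 15·15 ≡ 16.
  x = λ² - 8 - 8 = 256 - 16 ≡ 12; y = λ·(8 - 12) - 7 ≡ 5. → (12, 5)
add G: (12, 5) + (8, 7). λ = (7 - 5)/(8 - 12) ≡ 2/15 mod 19. 15⁻¹ ≡ 14 (mod 19), so λ ≡ 9.
  x = λ² - 12 - 8 = 81 - 20 ≡ 4; y = λ·(12 - 4) - 5 ≡ 10. → (4, 10)
double: tangent at (4, 10): λ = (3·4² + 13)/(2·10) ≡ 4/1. 1⁻¹ ≡ 1 (mod 19), so λ ≡ 4·1 ≡ 4.
  x = λ² - 4 - 4 = 16 - 8 ≡ 8; y = λ·(4 - 8) - 10 ≡ 12. → (8, 12)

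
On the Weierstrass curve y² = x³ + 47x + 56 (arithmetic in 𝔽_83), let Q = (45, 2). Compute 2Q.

(18, 29)

tangent at (45, 2): λ = (3·45² + 47)/(2·2) ≡ 63/4. 4⁻¹ ≡ 21 (mod 83), so λ ≡ 63·21 ≡ 78.
  x = λ² - 45 - 45 = 6084 - 90 ≡ 18; y = λ·(45 - 18) - 2 ≡ 29. → (18, 29)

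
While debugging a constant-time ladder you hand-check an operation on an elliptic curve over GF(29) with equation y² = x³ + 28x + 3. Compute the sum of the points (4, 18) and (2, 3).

(14, 23)

(4, 18) + (2, 3). λ = (3 - 18)/(2 - 4) ≡ 14/27 mod 29. 27⁻¹ ≡ 14 (mod 29) since 27·14 = 378 ≡ 1, so λ ≡ 22.
  x = λ² - 4 - 2 = 484 - 6 ≡ 14; y = λ·(4 - 14) - 18 ≡ 23. → (14, 23)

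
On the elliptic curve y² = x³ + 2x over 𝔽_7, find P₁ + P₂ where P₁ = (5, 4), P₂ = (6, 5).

(5, 4) + (6, 5). λ = (5 - 4)/(6 - 5) ≡ 1/1 mod 7. 1⁻¹ ≡ 1 (mod 7), so λ ≡ 1.
  x = λ² - 5 - 6 = 1 - 11 ≡ 4; y = λ·(5 - 4) - 4 ≡ 4. → (4, 4)

(4, 4)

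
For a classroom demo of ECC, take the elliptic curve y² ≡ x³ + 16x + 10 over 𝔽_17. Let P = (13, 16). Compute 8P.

Double-and-add on 8 = (1000)₂. Start with P = (13, 16) for the leading 1-bit.
double: tangent at (13, 16): λ = (3·13² + 16)/(2·16) ≡ 13/15. 15⁻¹ ≡ 8 (mod 17), so λ ≡ 13·8 ≡ 2.
  x = λ² - 13 - 13 = 4 - 26 ≡ 12; y = λ·(13 - 12) - 16 ≡ 3. → (12, 3)
double: tangent at (12, 3): λ = (3·12² + 16)/(2·3) ≡ 6/6. 6⁻¹ ≡ 3 (mod 17), so λ ≡ 6·3 ≡ 1.
  x = λ² - 12 - 12 = 1 - 24 ≡ 11; y = λ·(12 - 11) - 3 ≡ 15. → (11, 15)
double: tangent at (11, 15): λ = (3·11² + 16)/(2·15) ≡ 5/13. 13⁻¹ ≡ 4 (mod 17) since 13·4 = 52 ≡ 1, so λ ≡ 5·4 ≡ 3.
  x = λ² - 11 - 11 = 9 - 22 ≡ 4; y = λ·(11 - 4) - 15 ≡ 6. → (4, 6)

(4, 6)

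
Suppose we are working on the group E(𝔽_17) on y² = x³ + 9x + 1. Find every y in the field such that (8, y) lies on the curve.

none

x³ + 9x + 1 = 585 ≡ 7 (mod 17).
7 is a non-residue mod 17; no y exists.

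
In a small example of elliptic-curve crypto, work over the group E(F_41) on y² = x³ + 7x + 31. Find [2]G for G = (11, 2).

(37, 12)

tangent at (11, 2): λ = (3·11² + 7)/(2·2) ≡ 1/4. 4⁻¹ ≡ 31 (mod 41), so λ ≡ 1·31 ≡ 31.
  x = λ² - 11 - 11 = 961 - 22 ≡ 37; y = λ·(11 - 37) - 2 ≡ 12. → (37, 12)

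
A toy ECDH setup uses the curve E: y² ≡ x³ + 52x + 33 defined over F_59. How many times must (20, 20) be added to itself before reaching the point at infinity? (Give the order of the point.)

5

2P: tangent at (20, 20): λ = (3·20² + 52)/(2·20) ≡ 13/40. 40⁻¹ ≡ 31 (mod 59), so λ ≡ 13·31 ≡ 49.
  x = λ² - 20 - 20 = 2401 - 40 ≡ 1; y = λ·(20 - 1) - 20 ≡ 26. → (1, 26)
3P: (1, 26) + (20, 20). λ = (20 - 26)/(20 - 1) ≡ 53/19 mod 59. 19⁻¹ ≡ 28 (mod 59), so λ ≡ 9.
  x = λ² - 1 - 20 = 81 - 21 ≡ 1; y = λ·(1 - 1) - 26 ≡ 33. → (1, 33)
4P: (1, 33) + (20, 20). λ = (20 - 33)/(20 - 1) ≡ 46/19 mod 59. 19⁻¹ ≡ 28 (mod 59), so λ ≡ 49.
  x = λ² - 1 - 20 = 2401 - 21 ≡ 20; y = λ·(1 - 20) - 33 ≡ 39. → (20, 39)
5P: (20, 39) + (20, 20): same x and y₁ ≡ -y₂, so the sum is the point at infinity.
5P = the point at infinity, so the order is 5.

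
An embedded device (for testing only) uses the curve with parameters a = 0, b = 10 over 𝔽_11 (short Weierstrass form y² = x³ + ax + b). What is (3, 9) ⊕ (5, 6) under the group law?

(8, 4)

(3, 9) + (5, 6). λ = (6 - 9)/(5 - 3) ≡ 8/2 mod 11. 2⁻¹ ≡ 6 (mod 11) since 2·6 = 12 ≡ 1, so λ ≡ 4.
  x = λ² - 3 - 5 = 16 - 8 ≡ 8; y = λ·(3 - 8) - 9 ≡ 4. → (8, 4)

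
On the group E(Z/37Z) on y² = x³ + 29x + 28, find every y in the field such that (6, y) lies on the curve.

x³ + 29x + 28 = 418 ≡ 11 (mod 37).
Square roots of 11 mod 37: 14 and 23 (since 14² = 196 ≡ 11).

14, 23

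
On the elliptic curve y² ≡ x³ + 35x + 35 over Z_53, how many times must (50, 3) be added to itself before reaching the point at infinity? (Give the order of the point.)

4

2P: tangent at (50, 3): λ = (3·50² + 35)/(2·3) ≡ 9/6. 6⁻¹ ≡ 9 (mod 53) since 6·9 = 54 ≡ 1, so λ ≡ 9·9 ≡ 28.
  x = λ² - 50 - 50 = 784 - 100 ≡ 48; y = λ·(50 - 48) - 3 ≡ 0. → (48, 0)
3P: (48, 0) + (50, 3). λ = (3 - 0)/(50 - 48) ≡ 3/2 mod 53. 2⁻¹ ≡ 27 (mod 53), so λ ≡ 28.
  x = λ² - 48 - 50 = 784 - 98 ≡ 50; y = λ·(48 - 50) - 0 ≡ 50. → (50, 50)
4P: (50, 50) + (50, 3): same x and y₁ ≡ -y₂, so the sum is the point at infinity.
4P = the point at infinity, so the order is 4.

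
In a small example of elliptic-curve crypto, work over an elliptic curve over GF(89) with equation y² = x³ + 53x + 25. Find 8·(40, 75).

(86, 27)

Write P = (40, 75).
Double-and-add on 8 = (1000)₂. Start with P = (40, 75) for the leading 1-bit.
double: tangent at (40, 75): λ = (3·40² + 53)/(2·75) ≡ 47/61. 61⁻¹ ≡ 54 (mod 89) since 61·54 = 3294 ≡ 1, so λ ≡ 47·54 ≡ 46.
  x = λ² - 40 - 40 = 2116 - 80 ≡ 78; y = λ·(40 - 78) - 75 ≡ 46. → (78, 46)
double: tangent at (78, 46): λ = (3·78² + 53)/(2·46) ≡ 60/3. 3⁻¹ ≡ 30 (mod 89), so λ ≡ 60·30 ≡ 20.
  x = λ² - 78 - 78 = 400 - 156 ≡ 66; y = λ·(78 - 66) - 46 ≡ 16. → (66, 16)
double: tangent at (66, 16): λ = (3·66² + 53)/(2·16) ≡ 38/32. 32⁻¹ ≡ 64 (mod 89), so λ ≡ 38·64 ≡ 29.
  x = λ² - 66 - 66 = 841 - 132 ≡ 86; y = λ·(66 - 86) - 16 ≡ 27. → (86, 27)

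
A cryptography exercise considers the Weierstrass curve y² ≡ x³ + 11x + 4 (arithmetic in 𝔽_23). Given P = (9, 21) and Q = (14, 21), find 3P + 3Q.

(14, 21)

First 3P:
Repeated addition: build up to 3P.
2P: tangent at (9, 21): λ = (3·9² + 11)/(2·21) ≡ 1/19. 19⁻¹ ≡ 17 (mod 23) since 19·17 = 323 ≡ 1, so λ ≡ 1·17 ≡ 17.
  x = λ² - 9 - 9 = 289 - 18 ≡ 18; y = λ·(9 - 18) - 21 ≡ 10. → (18, 10)
3P: (18, 10) + (9, 21). λ = (21 - 10)/(9 - 18) ≡ 11/14 mod 23. 14⁻¹ ≡ 5 (mod 23), so λ ≡ 9.
  x = λ² - 18 - 9 = 81 - 27 ≡ 8; y = λ·(18 - 8) - 10 ≡ 11. → (8, 11)
3P = (8, 11).
Next 3Q:
Repeated addition: build up to 3Q.
2Q: tangent at (14, 21): λ = (3·14² + 11)/(2·21) ≡ 1/19. 19⁻¹ ≡ 17 (mod 23) since 19·17 = 323 ≡ 1, so λ ≡ 1·17 ≡ 17.
  x = λ² - 14 - 14 = 289 - 28 ≡ 8; y = λ·(14 - 8) - 21 ≡ 12. → (8, 12)
3Q: (8, 12) + (14, 21). λ = (21 - 12)/(14 - 8) ≡ 9/6 mod 23. 6⁻¹ ≡ 4 (mod 23), so λ ≡ 13.
  x = λ² - 8 - 14 = 169 - 22 ≡ 9; y = λ·(8 - 9) - 12 ≡ 21. → (9, 21)
3Q = (9, 21).
Finally 3P + 3Q:
(8, 11) + (9, 21). λ = (21 - 11)/(9 - 8) ≡ 10/1 mod 23. 1⁻¹ ≡ 1 (mod 23) since 1·1 = 1 ≡ 1, so λ ≡ 10.
  x = λ² - 8 - 9 = 100 - 17 ≡ 14; y = λ·(8 - 14) - 11 ≡ 21. → (14, 21)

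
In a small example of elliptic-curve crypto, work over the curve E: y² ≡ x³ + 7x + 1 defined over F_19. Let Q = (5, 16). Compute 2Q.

tangent at (5, 16): λ = (3·5² + 7)/(2·16) ≡ 6/13. 13⁻¹ ≡ 3 (mod 19), so λ ≡ 6·3 ≡ 18.
  x = λ² - 5 - 5 = 324 - 10 ≡ 10; y = λ·(5 - 10) - 16 ≡ 8. → (10, 8)

(10, 8)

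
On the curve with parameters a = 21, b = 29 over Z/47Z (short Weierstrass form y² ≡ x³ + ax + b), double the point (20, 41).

(23, 41)

tangent at (20, 41): λ = (3·20² + 21)/(2·41) ≡ 46/35. 35⁻¹ ≡ 43 (mod 47) since 35·43 = 1505 ≡ 1, so λ ≡ 46·43 ≡ 4.
  x = λ² - 20 - 20 = 16 - 40 ≡ 23; y = λ·(20 - 23) - 41 ≡ 41. → (23, 41)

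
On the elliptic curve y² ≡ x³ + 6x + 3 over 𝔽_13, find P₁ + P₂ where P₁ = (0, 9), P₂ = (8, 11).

(0, 9) + (8, 11). λ = (11 - 9)/(8 - 0) ≡ 2/8 mod 13. 8⁻¹ ≡ 5 (mod 13), so λ ≡ 10.
  x = λ² - 0 - 8 = 100 - 8 ≡ 1; y = λ·(0 - 1) - 9 ≡ 7. → (1, 7)

(1, 7)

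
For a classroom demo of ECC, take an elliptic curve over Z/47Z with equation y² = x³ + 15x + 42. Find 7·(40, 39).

Write G = (40, 39).
Double-and-add on 7 = (111)₂. Start with G = (40, 39) for the leading 1-bit.
double: tangent at (40, 39): λ = (3·40² + 15)/(2·39) ≡ 21/31. 31⁻¹ ≡ 44 (mod 47), so λ ≡ 21·44 ≡ 31.
  x = λ² - 40 - 40 = 961 - 80 ≡ 35; y = λ·(40 - 35) - 39 ≡ 22. → (35, 22)
add G: (35, 22) + (40, 39). λ = (39 - 22)/(40 - 35) ≡ 17/5 mod 47. 5⁻¹ ≡ 19 (mod 47), so λ ≡ 41.
  x = λ² - 35 - 40 = 1681 - 75 ≡ 8; y = λ·(35 - 8) - 22 ≡ 4. → (8, 4)
double: tangent at (8, 4): λ = (3·8² + 15)/(2·4) ≡ 19/8. 8⁻¹ ≡ 6 (mod 47) since 8·6 = 48 ≡ 1, so λ ≡ 19·6 ≡ 20.
  x = λ² - 8 - 8 = 400 - 16 ≡ 8; y = λ·(8 - 8) - 4 ≡ 43. → (8, 43)
add G: (8, 43) + (40, 39). λ = (39 - 43)/(40 - 8) ≡ 43/32 mod 47. 32⁻¹ ≡ 25 (mod 47) since 32·25 = 800 ≡ 1, so λ ≡ 41.
  x = λ² - 8 - 40 = 1681 - 48 ≡ 35; y = λ·(8 - 35) - 43 ≡ 25. → (35, 25)

(35, 25)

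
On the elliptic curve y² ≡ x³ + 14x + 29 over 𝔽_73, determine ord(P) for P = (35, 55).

11

2P: tangent at (35, 55): λ = (3·35² + 14)/(2·55) ≡ 39/37. 37⁻¹ ≡ 2 (mod 73), so λ ≡ 39·2 ≡ 5.
  x = λ² - 35 - 35 = 25 - 70 ≡ 28; y = λ·(35 - 28) - 55 ≡ 53. → (28, 53)
3P: (28, 53) + (35, 55). λ = (55 - 53)/(35 - 28) ≡ 2/7 mod 73. 7⁻¹ ≡ 21 (mod 73) since 7·21 = 147 ≡ 1, so λ ≡ 42.
  x = λ² - 28 - 35 = 1764 - 63 ≡ 22; y = λ·(28 - 22) - 53 ≡ 53. → (22, 53)
4P: (22, 53) + (35, 55). λ = (55 - 53)/(35 - 22) ≡ 2/13 mod 73. 13⁻¹ ≡ 45 (mod 73), so λ ≡ 17.
  x = λ² - 22 - 35 = 289 - 57 ≡ 13; y = λ·(22 - 13) - 53 ≡ 27. → (13, 27)
5P: (13, 27) + (35, 55). λ = (55 - 27)/(35 - 13) ≡ 28/22 mod 73. 22⁻¹ ≡ 10 (mod 73) since 22·10 = 220 ≡ 1, so λ ≡ 61.
  x = λ² - 13 - 35 = 3721 - 48 ≡ 23; y = λ·(13 - 23) - 27 ≡ 20. → (23, 20)
6P: (23, 20) + (35, 55). λ = (55 - 20)/(35 - 23) ≡ 35/12 mod 73. 12⁻¹ ≡ 67 (mod 73) since 12·67 = 804 ≡ 1, so λ ≡ 9.
  x = λ² - 23 - 35 = 81 - 58 ≡ 23; y = λ·(23 - 23) - 20 ≡ 53. → (23, 53)
7P: (23, 53) + (35, 55). λ = (55 - 53)/(35 - 23) ≡ 2/12 mod 73. 12⁻¹ ≡ 67 (mod 73), so λ ≡ 61.
  x = λ² - 23 - 35 = 3721 - 58 ≡ 13; y = λ·(23 - 13) - 53 ≡ 46. → (13, 46)
8P: (13, 46) + (35, 55). λ = (55 - 46)/(35 - 13) ≡ 9/22 mod 73. 22⁻¹ ≡ 10 (mod 73), so λ ≡ 17.
  x = λ² - 13 - 35 = 289 - 48 ≡ 22; y = λ·(13 - 22) - 46 ≡ 20. → (22, 20)
9P: (22, 20) + (35, 55). λ = (55 - 20)/(35 - 22) ≡ 35/13 mod 73. 13⁻¹ ≡ 45 (mod 73), so λ ≡ 42.
  x = λ² - 22 - 35 = 1764 - 57 ≡ 28; y = λ·(22 - 28) - 20 ≡ 20. → (28, 20)
10P: (28, 20) + (35, 55). λ = (55 - 20)/(35 - 28) ≡ 35/7 mod 73. 7⁻¹ ≡ 21 (mod 73), so λ ≡ 5.
  x = λ² - 28 - 35 = 25 - 63 ≡ 35; y = λ·(28 - 35) - 20 ≡ 18. → (35, 18)
11P: (35, 18) + (35, 55): same x and y₁ ≡ -y₂, so the sum is ∞.
11P = ∞, so the order is 11.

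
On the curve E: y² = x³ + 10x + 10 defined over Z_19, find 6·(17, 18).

Write P = (17, 18).
Double-and-add on 6 = (110)₂. Start with P = (17, 18) for the leading 1-bit.
double: tangent at (17, 18): λ = (3·17² + 10)/(2·18) ≡ 3/17. 17⁻¹ ≡ 9 (mod 19), so λ ≡ 3·9 ≡ 8.
  x = λ² - 17 - 17 = 64 - 34 ≡ 11; y = λ·(17 - 11) - 18 ≡ 11. → (11, 11)
add P: (11, 11) + (17, 18). λ = (18 - 11)/(17 - 11) ≡ 7/6 mod 19. 6⁻¹ ≡ 16 (mod 19), so λ ≡ 17.
  x = λ² - 11 - 17 = 289 - 28 ≡ 14; y = λ·(11 - 14) - 11 ≡ 14. → (14, 14)
double: tangent at (14, 14): λ = (3·14² + 10)/(2·14) ≡ 9/9. 9⁻¹ ≡ 17 (mod 19) since 9·17 = 153 ≡ 1, so λ ≡ 9·17 ≡ 1.
  x = λ² - 14 - 14 = 1 - 28 ≡ 11; y = λ·(14 - 11) - 14 ≡ 8. → (11, 8)

(11, 8)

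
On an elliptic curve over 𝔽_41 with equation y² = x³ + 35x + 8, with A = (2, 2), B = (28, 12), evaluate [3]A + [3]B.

First 3A:
Repeated addition: build up to 3A.
2A: tangent at (2, 2): λ = (3·2² + 35)/(2·2) ≡ 6/4. 4⁻¹ ≡ 31 (mod 41), so λ ≡ 6·31 ≡ 22.
  x = λ² - 2 - 2 = 484 - 4 ≡ 29; y = λ·(2 - 29) - 2 ≡ 19. → (29, 19)
3A: (29, 19) + (2, 2). λ = (2 - 19)/(2 - 29) ≡ 24/14 mod 41. 14⁻¹ ≡ 3 (mod 41), so λ ≡ 31.
  x = λ² - 29 - 2 = 961 - 31 ≡ 28; y = λ·(29 - 28) - 19 ≡ 12. → (28, 12)
3A = (28, 12).
Next 3B:
Repeated addition: build up to 3B.
2B: tangent at (28, 12): λ = (3·28² + 35)/(2·12) ≡ 9/24. 24⁻¹ ≡ 12 (mod 41), so λ ≡ 9·12 ≡ 26.
  x = λ² - 28 - 28 = 676 - 56 ≡ 5; y = λ·(28 - 5) - 12 ≡ 12. → (5, 12)
3B: (5, 12) + (28, 12). λ = (12 - 12)/(28 - 5) ≡ 0/23 mod 41. 23⁻¹ ≡ 25 (mod 41), so λ ≡ 0.
  x = λ² - 5 - 28 = 0 - 33 ≡ 8; y = λ·(5 - 8) - 12 ≡ 29. → (8, 29)
3B = (8, 29).
Finally 3A + 3B:
(28, 12) + (8, 29). λ = (29 - 12)/(8 - 28) ≡ 17/21 mod 41. 21⁻¹ ≡ 2 (mod 41), so λ ≡ 34.
  x = λ² - 28 - 8 = 1156 - 36 ≡ 13; y = λ·(28 - 13) - 12 ≡ 6. → (13, 6)

(13, 6)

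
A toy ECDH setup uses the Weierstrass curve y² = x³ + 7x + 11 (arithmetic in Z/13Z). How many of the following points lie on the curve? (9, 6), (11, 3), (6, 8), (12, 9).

2

(9, 6): 6² ≡ 10, rhs ≡ 10 → on.
(11, 3): 3² ≡ 9, rhs ≡ 2 → off.
(6, 8): 8² ≡ 12, rhs ≡ 9 → off.
(12, 9): 9² ≡ 3, rhs ≡ 3 → on.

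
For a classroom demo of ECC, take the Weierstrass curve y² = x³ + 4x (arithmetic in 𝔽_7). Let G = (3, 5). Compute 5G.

(6, 4)

Double-and-add on 5 = (101)₂. Start with G = (3, 5) for the leading 1-bit.
double: tangent at (3, 5): λ = (3·3² + 4)/(2·5) ≡ 3/3. 3⁻¹ ≡ 5 (mod 7), so λ ≡ 3·5 ≡ 1.
  x = λ² - 3 - 3 = 1 - 6 ≡ 2; y = λ·(3 - 2) - 5 ≡ 3. → (2, 3)
double: tangent at (2, 3): λ = (3·2² + 4)/(2·3) ≡ 2/6. 6⁻¹ ≡ 6 (mod 7) since 6·6 = 36 ≡ 1, so λ ≡ 2·6 ≡ 5.
  x = λ² - 2 - 2 = 25 - 4 ≡ 0; y = λ·(2 - 0) - 3 ≡ 0. → (0, 0)
add G: (0, 0) + (3, 5). λ = (5 - 0)/(3 - 0) ≡ 5/3 mod 7. 3⁻¹ ≡ 5 (mod 7), so λ ≡ 4.
  x = λ² - 0 - 3 = 16 - 3 ≡ 6; y = λ·(0 - 6) - 0 ≡ 4. → (6, 4)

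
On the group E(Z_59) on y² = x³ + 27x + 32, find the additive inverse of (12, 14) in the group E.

-(12, 14) = (12, -14 mod 59) = (12, 45).

(12, 45)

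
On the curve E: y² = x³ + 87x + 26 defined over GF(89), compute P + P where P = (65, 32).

(82, 63)

tangent at (65, 32): λ = (3·65² + 87)/(2·32) ≡ 35/64. 64⁻¹ ≡ 32 (mod 89), so λ ≡ 35·32 ≡ 52.
  x = λ² - 65 - 65 = 2704 - 130 ≡ 82; y = λ·(65 - 82) - 32 ≡ 63. → (82, 63)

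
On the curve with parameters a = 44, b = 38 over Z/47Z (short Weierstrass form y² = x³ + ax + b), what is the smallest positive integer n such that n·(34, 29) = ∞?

2P: tangent at (34, 29): λ = (3·34² + 44)/(2·29) ≡ 34/11. 11⁻¹ ≡ 30 (mod 47), so λ ≡ 34·30 ≡ 33.
  x = λ² - 34 - 34 = 1089 - 68 ≡ 34; y = λ·(34 - 34) - 29 ≡ 18. → (34, 18)
3P: (34, 18) + (34, 29): same x and y₁ ≡ -y₂, so the sum is ∞.
3P = ∞, so the order is 3.

3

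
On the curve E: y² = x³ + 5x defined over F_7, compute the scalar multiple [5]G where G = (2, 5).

Double-and-add on 5 = (101)₂. Start with G = (2, 5) for the leading 1-bit.
double: tangent at (2, 5): λ = (3·2² + 5)/(2·5) ≡ 3/3. 3⁻¹ ≡ 5 (mod 7) since 3·5 = 15 ≡ 1, so λ ≡ 3·5 ≡ 1.
  x = λ² - 2 - 2 = 1 - 4 ≡ 4; y = λ·(2 - 4) - 5 ≡ 0. → (4, 0)
double: (4, 0) + (4, 0): same x and y₁ ≡ -y₂, so the sum is O.
add G: O + (2, 5) = (2, 5) (identity).

(2, 5)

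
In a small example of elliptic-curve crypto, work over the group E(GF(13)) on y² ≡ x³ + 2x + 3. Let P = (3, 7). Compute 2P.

tangent at (3, 7): λ = (3·3² + 2)/(2·7) ≡ 3/1. 1⁻¹ ≡ 1 (mod 13) since 1·1 = 1 ≡ 1, so λ ≡ 3·1 ≡ 3.
  x = λ² - 3 - 3 = 9 - 6 ≡ 3; y = λ·(3 - 3) - 7 ≡ 6. → (3, 6)

(3, 6)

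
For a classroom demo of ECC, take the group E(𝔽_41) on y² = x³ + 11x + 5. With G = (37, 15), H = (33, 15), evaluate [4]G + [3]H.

First 4G:
Repeated addition: build up to 4G.
2G: tangent at (37, 15): λ = (3·37² + 11)/(2·15) ≡ 18/30. 30⁻¹ ≡ 26 (mod 41) since 30·26 = 780 ≡ 1, so λ ≡ 18·26 ≡ 17.
  x = λ² - 37 - 37 = 289 - 74 ≡ 10; y = λ·(37 - 10) - 15 ≡ 34. → (10, 34)
3G: (10, 34) + (37, 15). λ = (15 - 34)/(37 - 10) ≡ 22/27 mod 41. 27⁻¹ ≡ 38 (mod 41), so λ ≡ 16.
  x = λ² - 10 - 37 = 256 - 47 ≡ 4; y = λ·(10 - 4) - 34 ≡ 21. → (4, 21)
4G: (4, 21) + (37, 15). λ = (15 - 21)/(37 - 4) ≡ 35/33 mod 41. 33⁻¹ ≡ 5 (mod 41) since 33·5 = 165 ≡ 1, so λ ≡ 11.
  x = λ² - 4 - 37 = 121 - 41 ≡ 39; y = λ·(4 - 39) - 21 ≡ 4. → (39, 4)
4G = (39, 4).
Next 3H:
Repeated addition: build up to 3H.
2H: tangent at (33, 15): λ = (3·33² + 11)/(2·15) ≡ 39/30. 30⁻¹ ≡ 26 (mod 41), so λ ≡ 39·26 ≡ 30.
  x = λ² - 33 - 33 = 900 - 66 ≡ 14; y = λ·(33 - 14) - 15 ≡ 22. → (14, 22)
3H: (14, 22) + (33, 15). λ = (15 - 22)/(33 - 14) ≡ 34/19 mod 41. 19⁻¹ ≡ 13 (mod 41) since 19·13 = 247 ≡ 1, so λ ≡ 32.
  x = λ² - 14 - 33 = 1024 - 47 ≡ 34; y = λ·(14 - 34) - 22 ≡ 35. → (34, 35)
3H = (34, 35).
Finally 4G + 3H:
(39, 4) + (34, 35). λ = (35 - 4)/(34 - 39) ≡ 31/36 mod 41. 36⁻¹ ≡ 8 (mod 41) since 36·8 = 288 ≡ 1, so λ ≡ 2.
  x = λ² - 39 - 34 = 4 - 73 ≡ 13; y = λ·(39 - 13) - 4 ≡ 7. → (13, 7)

(13, 7)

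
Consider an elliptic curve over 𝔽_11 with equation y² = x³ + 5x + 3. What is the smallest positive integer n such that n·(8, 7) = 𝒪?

2P: tangent at (8, 7): λ = (3·8² + 5)/(2·7) ≡ 10/3. 3⁻¹ ≡ 4 (mod 11), so λ ≡ 10·4 ≡ 7.
  x = λ² - 8 - 8 = 49 - 16 ≡ 0; y = λ·(8 - 0) - 7 ≡ 5. → (0, 5)
3P: (0, 5) + (8, 7). λ = (7 - 5)/(8 - 0) ≡ 2/8 mod 11. 8⁻¹ ≡ 7 (mod 11) since 8·7 = 56 ≡ 1, so λ ≡ 3.
  x = λ² - 0 - 8 = 9 - 8 ≡ 1; y = λ·(0 - 1) - 5 ≡ 3. → (1, 3)
4P: (1, 3) + (8, 7). λ = (7 - 3)/(8 - 1) ≡ 4/7 mod 11. 7⁻¹ ≡ 8 (mod 11), so λ ≡ 10.
  x = λ² - 1 - 8 = 100 - 9 ≡ 3; y = λ·(1 - 3) - 3 ≡ 10. → (3, 10)
5P: (3, 10) + (8, 7). λ = (7 - 10)/(8 - 3) ≡ 8/5 mod 11. 5⁻¹ ≡ 9 (mod 11) since 5·9 = 45 ≡ 1, so λ ≡ 6.
  x = λ² - 3 - 8 = 36 - 11 ≡ 3; y = λ·(3 - 3) - 10 ≡ 1. → (3, 1)
6P: (3, 1) + (8, 7). λ = (7 - 1)/(8 - 3) ≡ 6/5 mod 11. 5⁻¹ ≡ 9 (mod 11) since 5·9 = 45 ≡ 1, so λ ≡ 10.
  x = λ² - 3 - 8 = 100 - 11 ≡ 1; y = λ·(3 - 1) - 1 ≡ 8. → (1, 8)
7P: (1, 8) + (8, 7). λ = (7 - 8)/(8 - 1) ≡ 10/7 mod 11. 7⁻¹ ≡ 8 (mod 11) since 7·8 = 56 ≡ 1, so λ ≡ 3.
  x = λ² - 1 - 8 = 9 - 9 ≡ 0; y = λ·(1 - 0) - 8 ≡ 6. → (0, 6)
8P: (0, 6) + (8, 7). λ = (7 - 6)/(8 - 0) ≡ 1/8 mod 11. 8⁻¹ ≡ 7 (mod 11), so λ ≡ 7.
  x = λ² - 0 - 8 = 49 - 8 ≡ 8; y = λ·(0 - 8) - 6 ≡ 4. → (8, 4)
9P: (8, 4) + (8, 7): same x and y₁ ≡ -y₂, so the sum is 𝒪.
9P = 𝒪, so the order is 9.

9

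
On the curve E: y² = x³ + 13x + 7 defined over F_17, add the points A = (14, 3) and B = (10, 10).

(14, 3) + (10, 10). λ = (10 - 3)/(10 - 14) ≡ 7/13 mod 17. 13⁻¹ ≡ 4 (mod 17), so λ ≡ 11.
  x = λ² - 14 - 10 = 121 - 24 ≡ 12; y = λ·(14 - 12) - 3 ≡ 2. → (12, 2)

(12, 2)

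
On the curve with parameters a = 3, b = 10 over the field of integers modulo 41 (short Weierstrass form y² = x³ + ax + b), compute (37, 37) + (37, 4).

O

The two points share x = 37 and their y-coordinates satisfy 37 + 4 ≡ 0 (mod 41), so they are inverses. Their sum is O.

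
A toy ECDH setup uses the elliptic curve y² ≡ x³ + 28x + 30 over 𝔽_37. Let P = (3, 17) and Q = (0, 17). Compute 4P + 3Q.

(30, 3)

First 4P:
Double-and-add on 4 = (100)₂. Start with P = (3, 17) for the leading 1-bit.
double: tangent at (3, 17): λ = (3·3² + 28)/(2·17) ≡ 18/34. 34⁻¹ ≡ 12 (mod 37), so λ ≡ 18·12 ≡ 31.
  x = λ² - 3 - 3 = 961 - 6 ≡ 30; y = λ·(3 - 30) - 17 ≡ 34. → (30, 34)
double: tangent at (30, 34): λ = (3·30² + 28)/(2·34) ≡ 27/31. 31⁻¹ ≡ 6 (mod 37), so λ ≡ 27·6 ≡ 14.
  x = λ² - 30 - 30 = 196 - 60 ≡ 25; y = λ·(30 - 25) - 34 ≡ 36. → (25, 36)
4P = (25, 36).
Next 3Q:
Repeated addition: build up to 3Q.
2Q: tangent at (0, 17): λ = (3·0² + 28)/(2·17) ≡ 28/34. 34⁻¹ ≡ 12 (mod 37), so λ ≡ 28·12 ≡ 3.
  x = λ² - 0 - 0 = 9 - 0 ≡ 9; y = λ·(0 - 9) - 17 ≡ 30. → (9, 30)
3Q: (9, 30) + (0, 17). λ = (17 - 30)/(0 - 9) ≡ 24/28 mod 37. 28⁻¹ ≡ 4 (mod 37) since 28·4 = 112 ≡ 1, so λ ≡ 22.
  x = λ² - 9 - 0 = 484 - 9 ≡ 31; y = λ·(9 - 31) - 30 ≡ 4. → (31, 4)
3Q = (31, 4).
Finally 4P + 3Q:
(25, 36) + (31, 4). λ = (4 - 36)/(31 - 25) ≡ 5/6 mod 37. 6⁻¹ ≡ 31 (mod 37) since 6·31 = 186 ≡ 1, so λ ≡ 7.
  x = λ² - 25 - 31 = 49 - 56 ≡ 30; y = λ·(25 - 30) - 36 ≡ 3. → (30, 3)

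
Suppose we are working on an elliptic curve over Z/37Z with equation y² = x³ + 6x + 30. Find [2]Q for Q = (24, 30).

tangent at (24, 30): λ = (3·24² + 6)/(2·30) ≡ 32/23. 23⁻¹ ≡ 29 (mod 37), so λ ≡ 32·29 ≡ 3.
  x = λ² - 24 - 24 = 9 - 48 ≡ 35; y = λ·(24 - 35) - 30 ≡ 11. → (35, 11)

(35, 11)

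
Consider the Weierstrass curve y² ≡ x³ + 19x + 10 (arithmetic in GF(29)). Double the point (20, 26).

(14, 2)

tangent at (20, 26): λ = (3·20² + 19)/(2·26) ≡ 1/23. 23⁻¹ ≡ 24 (mod 29) since 23·24 = 552 ≡ 1, so λ ≡ 1·24 ≡ 24.
  x = λ² - 20 - 20 = 576 - 40 ≡ 14; y = λ·(20 - 14) - 26 ≡ 2. → (14, 2)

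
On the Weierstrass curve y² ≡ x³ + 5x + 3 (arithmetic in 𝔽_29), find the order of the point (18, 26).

2P: tangent at (18, 26): λ = (3·18² + 5)/(2·26) ≡ 20/23. 23⁻¹ ≡ 24 (mod 29) since 23·24 = 552 ≡ 1, so λ ≡ 20·24 ≡ 16.
  x = λ² - 18 - 18 = 256 - 36 ≡ 17; y = λ·(18 - 17) - 26 ≡ 19. → (17, 19)
3P: (17, 19) + (18, 26). λ = (26 - 19)/(18 - 17) ≡ 7/1 mod 29. 1⁻¹ ≡ 1 (mod 29) since 1·1 = 1 ≡ 1, so λ ≡ 7.
  x = λ² - 17 - 18 = 49 - 35 ≡ 14; y = λ·(17 - 14) - 19 ≡ 2. → (14, 2)
4P: (14, 2) + (18, 26). λ = (26 - 2)/(18 - 14) ≡ 24/4 mod 29. 4⁻¹ ≡ 22 (mod 29), so λ ≡ 6.
  x = λ² - 14 - 18 = 36 - 32 ≡ 4; y = λ·(14 - 4) - 2 ≡ 0. → (4, 0)
5P: (4, 0) + (18, 26). λ = (26 - 0)/(18 - 4) ≡ 26/14 mod 29. 14⁻¹ ≡ 27 (mod 29), so λ ≡ 6.
  x = λ² - 4 - 18 = 36 - 22 ≡ 14; y = λ·(4 - 14) - 0 ≡ 27. → (14, 27)
6P: (14, 27) + (18, 26). λ = (26 - 27)/(18 - 14) ≡ 28/4 mod 29. 4⁻¹ ≡ 22 (mod 29), so λ ≡ 7.
  x = λ² - 14 - 18 = 49 - 32 ≡ 17; y = λ·(14 - 17) - 27 ≡ 10. → (17, 10)
7P: (17, 10) + (18, 26). λ = (26 - 10)/(18 - 17) ≡ 16/1 mod 29. 1⁻¹ ≡ 1 (mod 29), so λ ≡ 16.
  x = λ² - 17 - 18 = 256 - 35 ≡ 18; y = λ·(17 - 18) - 10 ≡ 3. → (18, 3)
8P: (18, 3) + (18, 26): same x and y₁ ≡ -y₂, so the sum is the point at infinity.
8P = the point at infinity, so the order is 8.

8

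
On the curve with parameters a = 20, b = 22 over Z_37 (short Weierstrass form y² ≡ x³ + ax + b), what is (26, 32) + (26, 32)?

(10, 36)

tangent at (26, 32): λ = (3·26² + 20)/(2·32) ≡ 13/27. 27⁻¹ ≡ 11 (mod 37) since 27·11 = 297 ≡ 1, so λ ≡ 13·11 ≡ 32.
  x = λ² - 26 - 26 = 1024 - 52 ≡ 10; y = λ·(26 - 10) - 32 ≡ 36. → (10, 36)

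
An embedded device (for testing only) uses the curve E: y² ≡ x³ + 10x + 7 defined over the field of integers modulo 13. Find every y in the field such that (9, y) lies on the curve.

none

x³ + 10x + 7 = 826 ≡ 7 (mod 13).
7 is a non-residue mod 13; no y exists.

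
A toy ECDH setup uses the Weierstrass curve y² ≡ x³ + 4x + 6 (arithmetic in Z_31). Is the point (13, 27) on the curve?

no

y² = 27² ≡ 16; x³ + 4x + 6 = 2255 ≡ 23 (mod 31). 16 ≠ 23.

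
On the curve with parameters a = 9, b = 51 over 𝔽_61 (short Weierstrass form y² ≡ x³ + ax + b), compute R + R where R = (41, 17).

tangent at (41, 17): λ = (3·41² + 9)/(2·17) ≡ 50/34. 34⁻¹ ≡ 9 (mod 61), so λ ≡ 50·9 ≡ 23.
  x = λ² - 41 - 41 = 529 - 82 ≡ 20; y = λ·(41 - 20) - 17 ≡ 39. → (20, 39)

(20, 39)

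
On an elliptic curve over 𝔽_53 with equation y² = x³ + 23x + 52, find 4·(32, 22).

Write Q = (32, 22).
Repeated addition: build up to 4Q.
2Q: tangent at (32, 22): λ = (3·32² + 23)/(2·22) ≡ 21/44. 44⁻¹ ≡ 47 (mod 53) since 44·47 = 2068 ≡ 1, so λ ≡ 21·47 ≡ 33.
  x = λ² - 32 - 32 = 1089 - 64 ≡ 18; y = λ·(32 - 18) - 22 ≡ 16. → (18, 16)
3Q: (18, 16) + (32, 22). λ = (22 - 16)/(32 - 18) ≡ 6/14 mod 53. 14⁻¹ ≡ 19 (mod 53), so λ ≡ 8.
  x = λ² - 18 - 32 = 64 - 50 ≡ 14; y = λ·(18 - 14) - 16 ≡ 16. → (14, 16)
4Q: (14, 16) + (32, 22). λ = (22 - 16)/(32 - 14) ≡ 6/18 mod 53. 18⁻¹ ≡ 3 (mod 53), so λ ≡ 18.
  x = λ² - 14 - 32 = 324 - 46 ≡ 13; y = λ·(14 - 13) - 16 ≡ 2. → (13, 2)

(13, 2)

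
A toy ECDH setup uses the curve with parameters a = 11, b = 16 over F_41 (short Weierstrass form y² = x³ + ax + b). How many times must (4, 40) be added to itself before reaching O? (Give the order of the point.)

11

2P: tangent at (4, 40): λ = (3·4² + 11)/(2·40) ≡ 18/39. 39⁻¹ ≡ 20 (mod 41) since 39·20 = 780 ≡ 1, so λ ≡ 18·20 ≡ 32.
  x = λ² - 4 - 4 = 1024 - 8 ≡ 32; y = λ·(4 - 32) - 40 ≡ 7. → (32, 7)
3P: (32, 7) + (4, 40). λ = (40 - 7)/(4 - 32) ≡ 33/13 mod 41. 13⁻¹ ≡ 19 (mod 41), so λ ≡ 12.
  x = λ² - 32 - 4 = 144 - 36 ≡ 26; y = λ·(32 - 26) - 7 ≡ 24. → (26, 24)
4P: (26, 24) + (4, 40). λ = (40 - 24)/(4 - 26) ≡ 16/19 mod 41. 19⁻¹ ≡ 13 (mod 41) since 19·13 = 247 ≡ 1, so λ ≡ 3.
  x = λ² - 26 - 4 = 9 - 30 ≡ 20; y = λ·(26 - 20) - 24 ≡ 35. → (20, 35)
5P: (20, 35) + (4, 40). λ = (40 - 35)/(4 - 20) ≡ 5/25 mod 41. 25⁻¹ ≡ 23 (mod 41) since 25·23 = 575 ≡ 1, so λ ≡ 33.
  x = λ² - 20 - 4 = 1089 - 24 ≡ 40; y = λ·(20 - 40) - 35 ≡ 2. → (40, 2)
6P: (40, 2) + (4, 40). λ = (40 - 2)/(4 - 40) ≡ 38/5 mod 41. 5⁻¹ ≡ 33 (mod 41) since 5·33 = 165 ≡ 1, so λ ≡ 24.
  x = λ² - 40 - 4 = 576 - 44 ≡ 40; y = λ·(40 - 40) - 2 ≡ 39. → (40, 39)
7P: (40, 39) + (4, 40). λ = (40 - 39)/(4 - 40) ≡ 1/5 mod 41. 5⁻¹ ≡ 33 (mod 41), so λ ≡ 33.
  x = λ² - 40 - 4 = 1089 - 44 ≡ 20; y = λ·(40 - 20) - 39 ≡ 6. → (20, 6)
8P: (20, 6) + (4, 40). λ = (40 - 6)/(4 - 20) ≡ 34/25 mod 41. 25⁻¹ ≡ 23 (mod 41) since 25·23 = 575 ≡ 1, so λ ≡ 3.
  x = λ² - 20 - 4 = 9 - 24 ≡ 26; y = λ·(20 - 26) - 6 ≡ 17. → (26, 17)
9P: (26, 17) + (4, 40). λ = (40 - 17)/(4 - 26) ≡ 23/19 mod 41. 19⁻¹ ≡ 13 (mod 41), so λ ≡ 12.
  x = λ² - 26 - 4 = 144 - 30 ≡ 32; y = λ·(26 - 32) - 17 ≡ 34. → (32, 34)
10P: (32, 34) + (4, 40). λ = (40 - 34)/(4 - 32) ≡ 6/13 mod 41. 13⁻¹ ≡ 19 (mod 41), so λ ≡ 32.
  x = λ² - 32 - 4 = 1024 - 36 ≡ 4; y = λ·(32 - 4) - 34 ≡ 1. → (4, 1)
11P: (4, 1) + (4, 40): same x and y₁ ≡ -y₂, so the sum is O.
11P = O, so the order is 11.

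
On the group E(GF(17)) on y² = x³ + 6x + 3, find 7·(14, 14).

Write P = (14, 14).
Repeated addition: build up to 7P.
2P: tangent at (14, 14): λ = (3·14² + 6)/(2·14) ≡ 16/11. 11⁻¹ ≡ 14 (mod 17) since 11·14 = 154 ≡ 1, so λ ≡ 16·14 ≡ 3.
  x = λ² - 14 - 14 = 9 - 28 ≡ 15; y = λ·(14 - 15) - 14 ≡ 0. → (15, 0)
3P: (15, 0) + (14, 14). λ = (14 - 0)/(14 - 15) ≡ 14/16 mod 17. 16⁻¹ ≡ 16 (mod 17) since 16·16 = 256 ≡ 1, so λ ≡ 3.
  x = λ² - 15 - 14 = 9 - 29 ≡ 14; y = λ·(15 - 14) - 0 ≡ 3. → (14, 3)
4P: (14, 3) + (14, 14): same x and y₁ ≡ -y₂, so the sum is the point at infinity.
5P: the point at infinity + (14, 14) = (14, 14) (identity).
6P: tangent at (14, 14): λ = (3·14² + 6)/(2·14) ≡ 16/11. 11⁻¹ ≡ 14 (mod 17), so λ ≡ 16·14 ≡ 3.
  x = λ² - 14 - 14 = 9 - 28 ≡ 15; y = λ·(14 - 15) - 14 ≡ 0. → (15, 0)
7P: (15, 0) + (14, 14). λ = (14 - 0)/(14 - 15) ≡ 14/16 mod 17. 16⁻¹ ≡ 16 (mod 17), so λ ≡ 3.
  x = λ² - 15 - 14 = 9 - 29 ≡ 14; y = λ·(15 - 14) - 0 ≡ 3. → (14, 3)

(14, 3)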